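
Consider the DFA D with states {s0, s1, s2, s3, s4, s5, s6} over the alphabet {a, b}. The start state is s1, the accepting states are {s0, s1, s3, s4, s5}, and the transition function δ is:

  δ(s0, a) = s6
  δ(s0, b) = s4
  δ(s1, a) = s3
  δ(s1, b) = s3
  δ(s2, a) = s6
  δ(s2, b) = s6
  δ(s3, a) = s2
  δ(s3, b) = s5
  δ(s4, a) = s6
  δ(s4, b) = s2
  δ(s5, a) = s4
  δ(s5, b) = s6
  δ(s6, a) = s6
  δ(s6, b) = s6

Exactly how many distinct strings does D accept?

7

The useful subgraph on states {s1, s3, s4, s5} is acyclic, so L(D) is finite; the longest accepting path visits 4 useful states, giving maximum string length 3.
Counting accepting paths from s1 by length: 1 of length 0, 2 of length 1, 2 of length 2, 2 of length 3. Total 7.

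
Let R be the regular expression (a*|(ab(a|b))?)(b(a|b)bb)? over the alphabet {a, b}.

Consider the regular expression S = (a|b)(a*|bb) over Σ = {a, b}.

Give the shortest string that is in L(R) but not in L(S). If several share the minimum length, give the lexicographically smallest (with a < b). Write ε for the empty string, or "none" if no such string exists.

ε

The empty string ε is accepted by R but not by S.
Since ε is the unique shortest string, it is the required witness.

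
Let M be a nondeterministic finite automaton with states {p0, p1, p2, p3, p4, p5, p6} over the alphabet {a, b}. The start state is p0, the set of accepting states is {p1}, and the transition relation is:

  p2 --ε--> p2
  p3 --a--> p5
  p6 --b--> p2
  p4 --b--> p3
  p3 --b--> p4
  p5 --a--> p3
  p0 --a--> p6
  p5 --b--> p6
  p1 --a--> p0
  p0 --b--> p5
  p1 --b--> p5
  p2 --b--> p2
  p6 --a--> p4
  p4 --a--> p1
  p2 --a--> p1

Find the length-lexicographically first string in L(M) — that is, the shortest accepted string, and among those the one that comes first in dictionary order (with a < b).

aaa

A breadth-first search from p0 reaches an accepting state first via the path p0 → p6 → p4 → p1 on input aaa.
No string of length < 3 is accepted (BFS exhausts all shorter strings without reaching an accepting state), and aaa is the lexicographically least accepting string of length 3.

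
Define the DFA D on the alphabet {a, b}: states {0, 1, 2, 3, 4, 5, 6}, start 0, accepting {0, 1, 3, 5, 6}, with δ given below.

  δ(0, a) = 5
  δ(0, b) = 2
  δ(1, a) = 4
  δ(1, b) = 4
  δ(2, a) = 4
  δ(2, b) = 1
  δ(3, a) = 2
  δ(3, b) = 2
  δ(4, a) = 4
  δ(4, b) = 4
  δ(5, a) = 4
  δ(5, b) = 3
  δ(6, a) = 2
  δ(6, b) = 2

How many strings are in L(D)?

6

The useful subgraph on states {0, 1, 2, 3, 5} is acyclic, so L(D) is finite; the longest accepting path visits 5 useful states, giving maximum string length 4.
Counting accepting paths from 0 by length: 1 of length 0, 1 of length 1, 2 of length 2, 2 of length 4. Total 6.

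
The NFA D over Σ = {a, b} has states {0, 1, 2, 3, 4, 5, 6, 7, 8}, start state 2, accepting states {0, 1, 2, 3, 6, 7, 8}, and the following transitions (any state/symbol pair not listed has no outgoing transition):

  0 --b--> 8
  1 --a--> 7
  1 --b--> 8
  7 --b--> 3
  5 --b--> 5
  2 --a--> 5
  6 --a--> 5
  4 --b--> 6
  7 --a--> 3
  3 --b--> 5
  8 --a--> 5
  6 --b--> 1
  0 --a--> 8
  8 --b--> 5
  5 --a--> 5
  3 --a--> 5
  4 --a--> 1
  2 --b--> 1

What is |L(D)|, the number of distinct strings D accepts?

The useful subgraph on states {1, 2, 3, 7, 8} is acyclic, so L(D) is finite; the longest accepting path visits 4 useful states, giving maximum string length 3.
Counting accepting paths from 2 by length: 1 of length 0, 1 of length 1, 2 of length 2, 2 of length 3. Total 6.

6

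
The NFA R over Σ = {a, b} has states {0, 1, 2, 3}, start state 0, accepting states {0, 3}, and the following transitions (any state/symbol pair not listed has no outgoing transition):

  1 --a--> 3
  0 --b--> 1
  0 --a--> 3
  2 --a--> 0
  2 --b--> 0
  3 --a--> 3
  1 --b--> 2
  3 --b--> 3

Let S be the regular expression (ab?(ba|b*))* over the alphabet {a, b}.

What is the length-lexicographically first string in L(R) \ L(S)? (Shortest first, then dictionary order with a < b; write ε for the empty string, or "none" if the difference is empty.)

ba

The string ba is accepted by R but not by S.
No shorter string lies in the difference, and ba is the lexicographically first length-2 string in L(R) \ L(S).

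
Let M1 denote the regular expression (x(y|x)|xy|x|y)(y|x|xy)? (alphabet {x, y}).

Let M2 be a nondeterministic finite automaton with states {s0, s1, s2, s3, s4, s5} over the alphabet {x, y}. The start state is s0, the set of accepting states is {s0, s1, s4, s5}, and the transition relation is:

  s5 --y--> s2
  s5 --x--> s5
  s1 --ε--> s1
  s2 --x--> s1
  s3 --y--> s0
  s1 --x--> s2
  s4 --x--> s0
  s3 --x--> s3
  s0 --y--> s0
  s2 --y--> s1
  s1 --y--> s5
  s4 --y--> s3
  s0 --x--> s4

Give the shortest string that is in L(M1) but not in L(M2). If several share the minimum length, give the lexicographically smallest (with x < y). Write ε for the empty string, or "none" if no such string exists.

The string xy is accepted by M1 but not by M2.
No shorter string lies in the difference, and xy is the lexicographically first length-2 string in L(M1) \ L(M2).

xy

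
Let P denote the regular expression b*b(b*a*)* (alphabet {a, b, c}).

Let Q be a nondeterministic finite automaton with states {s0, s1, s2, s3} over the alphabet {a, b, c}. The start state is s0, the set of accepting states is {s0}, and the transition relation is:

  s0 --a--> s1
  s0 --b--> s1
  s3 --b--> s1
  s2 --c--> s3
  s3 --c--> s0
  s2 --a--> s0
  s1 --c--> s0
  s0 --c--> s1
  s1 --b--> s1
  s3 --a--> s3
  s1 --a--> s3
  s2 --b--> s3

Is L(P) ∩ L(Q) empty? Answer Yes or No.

Yes

Converting the expression P to a DFA (subset construction, then merging equivalent states) gives the minimal DFA with states {p0, p1, p2}, start state p0, accepting states {p2} and transitions p0: a→p1, b→p2, c→p1; p1: a→p1, b→p1, c→p1; p2: a→p2, b→p2, c→p1.
Exploring the product automaton P × Q from the start pair (p0, s0), following both machines on each input symbol, reaches 6 state pairs: (p0, s0), (p1, s1), (p2, s1), (p1, s3), (p1, s0), (p2, s3).
P accepts in {p2} and Q accepts in {s0}; no reachable pair has both components accepting, so no string drives both machines to acceptance simultaneously and L(P) ∩ L(Q) = ∅.
So no string is accepted by both, and the intersection is empty.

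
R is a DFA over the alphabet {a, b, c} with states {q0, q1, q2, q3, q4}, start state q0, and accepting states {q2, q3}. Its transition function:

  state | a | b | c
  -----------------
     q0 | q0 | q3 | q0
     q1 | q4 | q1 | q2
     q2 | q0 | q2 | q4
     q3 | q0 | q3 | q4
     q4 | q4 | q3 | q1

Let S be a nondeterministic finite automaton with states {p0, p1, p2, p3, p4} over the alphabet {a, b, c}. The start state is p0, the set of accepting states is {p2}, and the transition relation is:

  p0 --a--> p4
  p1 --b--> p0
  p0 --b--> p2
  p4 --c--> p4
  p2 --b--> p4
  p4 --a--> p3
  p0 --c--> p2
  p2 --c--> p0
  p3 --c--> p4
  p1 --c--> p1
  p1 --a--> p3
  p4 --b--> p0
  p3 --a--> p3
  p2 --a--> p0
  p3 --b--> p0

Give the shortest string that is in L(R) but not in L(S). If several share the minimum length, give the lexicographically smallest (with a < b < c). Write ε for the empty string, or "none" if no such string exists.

The string ab is accepted by R but not by S.
No shorter string lies in the difference, and ab is the lexicographically first length-2 string in L(R) \ L(S).

ab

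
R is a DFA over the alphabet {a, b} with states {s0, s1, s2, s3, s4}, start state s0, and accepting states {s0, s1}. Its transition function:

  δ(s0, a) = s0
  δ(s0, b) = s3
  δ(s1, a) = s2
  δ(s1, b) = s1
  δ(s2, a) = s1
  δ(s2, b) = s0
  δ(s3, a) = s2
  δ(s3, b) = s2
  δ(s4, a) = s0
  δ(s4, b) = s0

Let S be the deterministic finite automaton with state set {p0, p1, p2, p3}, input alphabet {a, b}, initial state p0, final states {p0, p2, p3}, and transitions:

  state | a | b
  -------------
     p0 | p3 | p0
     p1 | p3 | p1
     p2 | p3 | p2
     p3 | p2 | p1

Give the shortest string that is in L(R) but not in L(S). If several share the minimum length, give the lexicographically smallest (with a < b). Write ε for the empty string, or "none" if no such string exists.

bab

The string bab is accepted by R but not by S.
No shorter string lies in the difference, and bab is the lexicographically first length-3 string in L(R) \ L(S).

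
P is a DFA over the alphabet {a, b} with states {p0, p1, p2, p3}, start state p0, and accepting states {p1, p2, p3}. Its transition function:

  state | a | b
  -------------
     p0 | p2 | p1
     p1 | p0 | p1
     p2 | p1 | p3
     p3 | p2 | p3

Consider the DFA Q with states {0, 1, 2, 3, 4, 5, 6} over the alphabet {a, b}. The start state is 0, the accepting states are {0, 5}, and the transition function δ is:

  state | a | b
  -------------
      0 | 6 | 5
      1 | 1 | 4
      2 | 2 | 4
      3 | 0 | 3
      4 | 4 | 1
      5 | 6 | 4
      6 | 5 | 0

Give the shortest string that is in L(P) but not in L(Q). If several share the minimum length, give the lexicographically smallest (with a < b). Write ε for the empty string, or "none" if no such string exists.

The string a is accepted by P but not by Q.
No shorter string lies in the difference, and a is the lexicographically first length-1 string in L(P) \ L(Q).

a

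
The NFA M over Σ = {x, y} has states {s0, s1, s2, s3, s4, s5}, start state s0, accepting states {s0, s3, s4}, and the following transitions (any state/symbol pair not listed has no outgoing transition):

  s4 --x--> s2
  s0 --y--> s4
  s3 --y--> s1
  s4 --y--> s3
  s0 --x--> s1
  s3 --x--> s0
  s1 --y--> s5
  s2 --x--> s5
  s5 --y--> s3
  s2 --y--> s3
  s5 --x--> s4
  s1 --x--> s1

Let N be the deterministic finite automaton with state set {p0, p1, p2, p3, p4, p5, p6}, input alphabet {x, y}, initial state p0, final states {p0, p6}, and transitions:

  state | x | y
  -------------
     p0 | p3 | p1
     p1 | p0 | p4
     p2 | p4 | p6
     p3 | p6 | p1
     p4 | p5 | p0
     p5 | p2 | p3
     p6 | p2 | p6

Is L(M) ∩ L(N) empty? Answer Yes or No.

The empty string ε is accepted by both M and N.
Hence L(M) ∩ L(N) ≠ ∅.

No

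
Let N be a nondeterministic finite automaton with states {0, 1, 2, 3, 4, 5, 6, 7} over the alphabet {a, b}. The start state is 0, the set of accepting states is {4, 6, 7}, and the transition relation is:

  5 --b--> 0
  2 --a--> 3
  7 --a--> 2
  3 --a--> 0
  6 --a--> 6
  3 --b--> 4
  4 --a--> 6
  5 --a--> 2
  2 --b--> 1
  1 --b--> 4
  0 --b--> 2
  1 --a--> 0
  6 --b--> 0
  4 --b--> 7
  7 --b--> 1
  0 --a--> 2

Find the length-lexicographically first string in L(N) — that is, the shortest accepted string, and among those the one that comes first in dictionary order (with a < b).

A breadth-first search from 0 reaches an accepting state first via the path 0 → 2 → 3 → 4 on input aab.
No string of length < 3 is accepted (BFS exhausts all shorter strings without reaching an accepting state), and aab is the lexicographically least accepting string of length 3.

aab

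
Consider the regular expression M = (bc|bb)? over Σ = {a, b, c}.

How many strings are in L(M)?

3

The expression has no Kleene star, so L(M) is finite. Expanding the alternatives gives {ε, bb, bc}.
That is 1 of length 0, 2 of length 2: 3 strings in all.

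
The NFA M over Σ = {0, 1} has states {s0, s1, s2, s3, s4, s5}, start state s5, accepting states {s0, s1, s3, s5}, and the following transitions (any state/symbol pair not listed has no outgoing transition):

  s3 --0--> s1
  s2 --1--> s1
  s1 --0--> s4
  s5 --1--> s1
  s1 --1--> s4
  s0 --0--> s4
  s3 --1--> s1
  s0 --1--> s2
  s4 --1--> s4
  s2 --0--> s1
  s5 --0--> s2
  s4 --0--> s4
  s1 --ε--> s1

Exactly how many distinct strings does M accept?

The useful subgraph on states {s1, s2, s5} is acyclic, so L(M) is finite; the longest accepting path visits 3 useful states, giving maximum string length 2.
Counting accepting paths from s5 by length: 1 of length 0, 1 of length 1, 2 of length 2. Total 4.

4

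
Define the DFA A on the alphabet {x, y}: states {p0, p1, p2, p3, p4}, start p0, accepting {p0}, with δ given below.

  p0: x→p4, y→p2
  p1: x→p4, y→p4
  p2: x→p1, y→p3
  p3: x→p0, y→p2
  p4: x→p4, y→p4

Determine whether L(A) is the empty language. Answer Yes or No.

The empty string ε is accepted: the run p0 ends in the accepting state p0.
Since at least one string is accepted, L(A) is not empty.

No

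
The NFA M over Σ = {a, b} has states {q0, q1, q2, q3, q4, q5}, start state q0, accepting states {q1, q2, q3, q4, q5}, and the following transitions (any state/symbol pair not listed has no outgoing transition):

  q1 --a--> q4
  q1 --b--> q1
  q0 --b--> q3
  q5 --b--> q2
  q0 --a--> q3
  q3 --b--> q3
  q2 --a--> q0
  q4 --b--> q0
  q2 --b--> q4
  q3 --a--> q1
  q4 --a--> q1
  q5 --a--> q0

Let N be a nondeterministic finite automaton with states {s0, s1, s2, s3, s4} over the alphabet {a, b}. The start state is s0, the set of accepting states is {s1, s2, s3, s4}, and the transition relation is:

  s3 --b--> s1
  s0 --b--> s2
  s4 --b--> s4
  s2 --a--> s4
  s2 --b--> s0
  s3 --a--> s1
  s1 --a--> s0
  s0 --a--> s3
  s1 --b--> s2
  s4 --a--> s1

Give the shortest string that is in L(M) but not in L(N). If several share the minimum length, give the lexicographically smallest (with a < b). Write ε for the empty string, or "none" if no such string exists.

The string bb is accepted by M but not by N.
No shorter string lies in the difference, and bb is the lexicographically first length-2 string in L(M) \ L(N).

bb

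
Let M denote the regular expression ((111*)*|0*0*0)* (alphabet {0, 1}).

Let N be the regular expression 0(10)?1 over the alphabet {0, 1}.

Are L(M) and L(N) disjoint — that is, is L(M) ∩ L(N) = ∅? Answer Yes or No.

Yes

Converting the expression M to a DFA (subset construction, then merging equivalent states) gives the minimal DFA with states {m0, m1, m2, m3}, start state m0, accepting states {m0, m3} and transitions m0: 0→m0, 1→m1; m1: 0→m2, 1→m3; m2: 0→m2, 1→m2; m3: 0→m0, 1→m3.
Converting the expression N to a DFA (subset construction, then merging equivalent states) gives the minimal DFA with states {n0, n1, n2, n3, n4, n5}, start state n0, accepting states {n3, n5} and transitions n0: 0→n1, 1→n2; n1: 0→n2, 1→n3; n2: 0→n2, 1→n2; n3: 0→n4, 1→n2; n4: 0→n2, 1→n5; n5: 0→n2, 1→n2.
Exploring the product automaton M × N from the start pair (m0, n0), following both machines on each input symbol, reaches 9 state pairs: (m0, n0), (m0, n1), (m1, n2), (m0, n2), (m1, n3), (m2, n2), (m3, n2), (m2, n4), (m2, n5).
M accepts in {m0, m3} and N accepts in {n3, n5}; no reachable pair has both components accepting, so no string drives both machines to acceptance simultaneously and L(M) ∩ L(N) = ∅.
So no string is accepted by both, and the intersection is empty.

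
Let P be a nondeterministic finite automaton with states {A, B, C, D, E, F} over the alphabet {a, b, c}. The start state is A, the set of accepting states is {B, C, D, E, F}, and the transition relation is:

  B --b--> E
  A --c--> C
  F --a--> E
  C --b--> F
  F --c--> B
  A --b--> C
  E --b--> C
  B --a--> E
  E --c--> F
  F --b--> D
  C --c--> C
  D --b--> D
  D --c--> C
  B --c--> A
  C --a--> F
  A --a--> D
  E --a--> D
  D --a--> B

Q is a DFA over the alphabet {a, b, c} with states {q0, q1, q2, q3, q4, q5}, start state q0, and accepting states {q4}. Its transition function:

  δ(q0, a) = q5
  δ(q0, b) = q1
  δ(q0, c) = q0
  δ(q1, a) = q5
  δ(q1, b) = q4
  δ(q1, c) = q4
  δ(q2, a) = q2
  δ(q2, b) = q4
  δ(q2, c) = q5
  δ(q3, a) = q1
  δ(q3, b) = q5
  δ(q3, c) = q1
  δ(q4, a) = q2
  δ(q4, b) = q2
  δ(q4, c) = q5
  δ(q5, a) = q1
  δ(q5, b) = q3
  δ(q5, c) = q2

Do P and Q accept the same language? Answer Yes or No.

The string a is accepted by P but rejected by Q.
So L(P) ≠ L(Q).

No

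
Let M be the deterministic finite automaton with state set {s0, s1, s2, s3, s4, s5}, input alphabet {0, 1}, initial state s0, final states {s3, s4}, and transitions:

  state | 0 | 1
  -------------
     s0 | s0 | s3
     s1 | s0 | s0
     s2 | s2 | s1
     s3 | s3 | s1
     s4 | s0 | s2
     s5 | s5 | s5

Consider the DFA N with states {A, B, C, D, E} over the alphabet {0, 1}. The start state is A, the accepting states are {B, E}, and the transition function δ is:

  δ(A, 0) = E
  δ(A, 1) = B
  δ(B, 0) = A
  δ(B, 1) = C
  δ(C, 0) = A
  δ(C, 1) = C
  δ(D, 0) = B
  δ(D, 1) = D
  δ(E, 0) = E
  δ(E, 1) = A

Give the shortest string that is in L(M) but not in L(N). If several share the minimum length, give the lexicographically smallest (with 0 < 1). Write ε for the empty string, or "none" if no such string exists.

The string 01 is accepted by M but not by N.
No shorter string lies in the difference, and 01 is the lexicographically first length-2 string in L(M) \ L(N).

01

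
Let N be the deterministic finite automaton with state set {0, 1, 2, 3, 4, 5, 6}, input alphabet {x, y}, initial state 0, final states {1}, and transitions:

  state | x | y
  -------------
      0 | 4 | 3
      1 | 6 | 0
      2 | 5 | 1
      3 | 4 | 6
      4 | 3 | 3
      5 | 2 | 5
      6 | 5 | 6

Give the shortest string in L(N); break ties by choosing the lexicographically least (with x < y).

yyxxy

A breadth-first search from 0 reaches an accepting state first via the path 0 → 3 → 6 → 5 → 2 → 1 on input yyxxy.
No string of length < 5 is accepted (BFS exhausts all shorter strings without reaching an accepting state), and yyxxy is the lexicographically least accepting string of length 5.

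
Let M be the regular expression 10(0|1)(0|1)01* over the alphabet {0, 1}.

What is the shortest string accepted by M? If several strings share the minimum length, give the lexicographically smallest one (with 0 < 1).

10000

By inspection of the expression, no string of length less than 5 matches, and 10000 is the lexicographically first match of length 5.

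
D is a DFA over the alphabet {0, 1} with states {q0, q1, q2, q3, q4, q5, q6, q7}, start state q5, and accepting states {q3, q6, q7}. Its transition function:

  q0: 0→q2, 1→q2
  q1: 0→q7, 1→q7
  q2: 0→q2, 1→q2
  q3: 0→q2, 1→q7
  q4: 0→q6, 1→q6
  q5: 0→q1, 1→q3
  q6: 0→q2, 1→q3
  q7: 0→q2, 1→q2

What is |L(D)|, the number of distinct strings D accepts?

4

The useful subgraph on states {q1, q3, q5, q7} is acyclic, so L(D) is finite; the longest accepting path visits 3 useful states, giving maximum string length 2.
Counting accepting paths from q5 by length: 1 of length 1, 3 of length 2. Total 4.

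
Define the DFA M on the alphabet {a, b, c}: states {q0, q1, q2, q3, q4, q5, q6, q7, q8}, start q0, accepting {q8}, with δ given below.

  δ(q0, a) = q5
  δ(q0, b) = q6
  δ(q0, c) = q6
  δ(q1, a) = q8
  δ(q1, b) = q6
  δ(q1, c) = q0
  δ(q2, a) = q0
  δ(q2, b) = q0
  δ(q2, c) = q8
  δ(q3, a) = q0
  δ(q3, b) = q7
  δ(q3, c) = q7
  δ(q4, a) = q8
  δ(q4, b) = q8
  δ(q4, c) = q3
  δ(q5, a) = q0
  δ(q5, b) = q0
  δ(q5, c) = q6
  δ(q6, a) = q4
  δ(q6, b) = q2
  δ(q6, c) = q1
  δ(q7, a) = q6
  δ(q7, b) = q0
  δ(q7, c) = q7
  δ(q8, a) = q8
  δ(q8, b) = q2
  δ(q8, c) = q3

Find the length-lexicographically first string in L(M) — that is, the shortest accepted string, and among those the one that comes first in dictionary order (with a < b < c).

A breadth-first search from q0 reaches an accepting state first via the path q0 → q6 → q4 → q8 on input baa.
No string of length < 3 is accepted (BFS exhausts all shorter strings without reaching an accepting state), and baa is the lexicographically least accepting string of length 3.

baa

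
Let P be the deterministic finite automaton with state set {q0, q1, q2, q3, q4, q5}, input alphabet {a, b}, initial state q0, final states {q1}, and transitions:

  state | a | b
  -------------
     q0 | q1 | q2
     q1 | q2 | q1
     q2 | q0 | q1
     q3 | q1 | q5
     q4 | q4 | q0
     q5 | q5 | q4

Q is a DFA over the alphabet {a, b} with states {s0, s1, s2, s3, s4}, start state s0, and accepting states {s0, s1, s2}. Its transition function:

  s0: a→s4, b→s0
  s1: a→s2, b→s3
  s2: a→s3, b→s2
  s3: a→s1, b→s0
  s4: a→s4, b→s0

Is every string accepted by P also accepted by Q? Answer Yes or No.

No

The string a is in L(P) but not in L(Q).
So L(P) ⊄ L(Q).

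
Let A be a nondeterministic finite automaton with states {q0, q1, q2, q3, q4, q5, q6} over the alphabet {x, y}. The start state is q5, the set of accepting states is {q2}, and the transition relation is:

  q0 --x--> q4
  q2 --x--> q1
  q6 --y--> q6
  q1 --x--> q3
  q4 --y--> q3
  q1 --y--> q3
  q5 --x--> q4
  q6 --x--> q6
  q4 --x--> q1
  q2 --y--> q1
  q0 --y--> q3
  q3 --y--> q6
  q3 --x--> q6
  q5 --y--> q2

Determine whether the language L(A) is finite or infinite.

The useful states (reachable from q5 and able to reach an accepting state) are {q2, q5}.
Restricted to these states the transition graph has no cycle, so every accepting path has bounded length and L is finite.

finite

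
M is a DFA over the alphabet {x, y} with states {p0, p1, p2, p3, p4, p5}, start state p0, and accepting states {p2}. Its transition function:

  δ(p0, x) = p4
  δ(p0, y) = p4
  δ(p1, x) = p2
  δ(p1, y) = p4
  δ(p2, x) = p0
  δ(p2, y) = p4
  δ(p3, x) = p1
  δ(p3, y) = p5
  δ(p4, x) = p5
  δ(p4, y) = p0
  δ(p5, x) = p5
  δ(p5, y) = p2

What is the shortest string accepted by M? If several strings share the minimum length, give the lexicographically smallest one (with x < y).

xxy

A breadth-first search from p0 reaches an accepting state first via the path p0 → p4 → p5 → p2 on input xxy.
No string of length < 3 is accepted (BFS exhausts all shorter strings without reaching an accepting state), and xxy is the lexicographically least accepting string of length 3.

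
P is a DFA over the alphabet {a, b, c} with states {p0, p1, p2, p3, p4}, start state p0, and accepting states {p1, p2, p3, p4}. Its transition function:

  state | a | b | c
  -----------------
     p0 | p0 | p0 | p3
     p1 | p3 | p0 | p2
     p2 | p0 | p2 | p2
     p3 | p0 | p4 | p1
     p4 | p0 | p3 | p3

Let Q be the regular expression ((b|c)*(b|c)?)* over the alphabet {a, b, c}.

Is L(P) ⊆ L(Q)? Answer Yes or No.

No

The string ac is in L(P) but not in L(Q).
So L(P) ⊄ L(Q).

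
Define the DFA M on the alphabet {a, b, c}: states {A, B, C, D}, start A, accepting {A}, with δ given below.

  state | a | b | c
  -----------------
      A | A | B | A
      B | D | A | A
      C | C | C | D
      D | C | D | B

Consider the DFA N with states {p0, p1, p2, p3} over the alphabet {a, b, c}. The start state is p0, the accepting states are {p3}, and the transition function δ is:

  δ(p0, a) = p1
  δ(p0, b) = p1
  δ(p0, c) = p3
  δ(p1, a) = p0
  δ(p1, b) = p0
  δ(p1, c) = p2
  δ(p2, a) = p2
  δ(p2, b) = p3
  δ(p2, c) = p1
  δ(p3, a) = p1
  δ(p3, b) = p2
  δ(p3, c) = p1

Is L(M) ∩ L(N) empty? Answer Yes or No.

The string c is accepted by both M and N.
Hence L(M) ∩ L(N) ≠ ∅.

No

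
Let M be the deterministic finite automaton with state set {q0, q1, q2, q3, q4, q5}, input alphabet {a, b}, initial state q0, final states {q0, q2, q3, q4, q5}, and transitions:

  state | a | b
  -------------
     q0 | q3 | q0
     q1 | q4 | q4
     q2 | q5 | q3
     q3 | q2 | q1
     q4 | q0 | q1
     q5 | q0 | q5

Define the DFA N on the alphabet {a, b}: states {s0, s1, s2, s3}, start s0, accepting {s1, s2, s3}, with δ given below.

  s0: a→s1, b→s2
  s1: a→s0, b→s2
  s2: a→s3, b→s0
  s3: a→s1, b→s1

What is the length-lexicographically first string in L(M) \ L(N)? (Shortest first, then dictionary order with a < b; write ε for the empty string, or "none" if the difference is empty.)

ε

The empty string ε is accepted by M but not by N.
Since ε is the unique shortest string, it is the required witness.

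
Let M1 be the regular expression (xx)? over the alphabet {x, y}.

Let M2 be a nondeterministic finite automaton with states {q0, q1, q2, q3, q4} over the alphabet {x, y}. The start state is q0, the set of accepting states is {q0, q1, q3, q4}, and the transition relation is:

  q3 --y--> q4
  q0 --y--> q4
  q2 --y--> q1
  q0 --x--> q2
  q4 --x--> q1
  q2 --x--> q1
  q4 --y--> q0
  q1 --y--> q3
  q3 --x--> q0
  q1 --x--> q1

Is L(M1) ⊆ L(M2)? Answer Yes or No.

Converting the expression M1 to a DFA (subset construction, then merging equivalent states) gives the minimal DFA with states {r0, r1, r2, r3}, start state r0, accepting states {r0, r3} and transitions r0: x→r1, y→r2; r1: x→r3, y→r2; r2: x→r2, y→r2; r3: x→r2, y→r2.
Exploring the product automaton M1 × M2 from the start pair (r0, q0), following both machines on each input symbol, reaches 8 state pairs: (r0, q0), (r1, q2), (r2, q4), (r3, q1), (r2, q1), (r2, q0), (r2, q3), (r2, q2).
M1 accepts in {r0, r3} and M2 accepts in {q0, q1, q3, q4}. The reachable pairs whose M1-component is accepting are (r0, q0), (r3, q1); in each of them the M2-component is accepting too, so the product for L(M1) \ L(M2) (M1-component accepting, M2-component rejecting) has no reachable accepting pair and the difference is empty.
Hence every string in L(M1) is also in L(M2).

Yes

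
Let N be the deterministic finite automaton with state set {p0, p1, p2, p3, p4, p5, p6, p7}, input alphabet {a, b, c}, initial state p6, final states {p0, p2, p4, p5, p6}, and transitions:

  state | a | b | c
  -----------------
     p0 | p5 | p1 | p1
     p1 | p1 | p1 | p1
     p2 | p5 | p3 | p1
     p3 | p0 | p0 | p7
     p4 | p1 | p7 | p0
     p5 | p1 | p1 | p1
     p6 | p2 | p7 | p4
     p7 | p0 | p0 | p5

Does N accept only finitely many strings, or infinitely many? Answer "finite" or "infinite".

finite

The useful states (reachable from p6 and able to reach an accepting state) are {p0, p2, p3, p4, p5, p6, p7}.
Restricted to these states the transition graph has no cycle, so every accepting path has bounded length and L is finite.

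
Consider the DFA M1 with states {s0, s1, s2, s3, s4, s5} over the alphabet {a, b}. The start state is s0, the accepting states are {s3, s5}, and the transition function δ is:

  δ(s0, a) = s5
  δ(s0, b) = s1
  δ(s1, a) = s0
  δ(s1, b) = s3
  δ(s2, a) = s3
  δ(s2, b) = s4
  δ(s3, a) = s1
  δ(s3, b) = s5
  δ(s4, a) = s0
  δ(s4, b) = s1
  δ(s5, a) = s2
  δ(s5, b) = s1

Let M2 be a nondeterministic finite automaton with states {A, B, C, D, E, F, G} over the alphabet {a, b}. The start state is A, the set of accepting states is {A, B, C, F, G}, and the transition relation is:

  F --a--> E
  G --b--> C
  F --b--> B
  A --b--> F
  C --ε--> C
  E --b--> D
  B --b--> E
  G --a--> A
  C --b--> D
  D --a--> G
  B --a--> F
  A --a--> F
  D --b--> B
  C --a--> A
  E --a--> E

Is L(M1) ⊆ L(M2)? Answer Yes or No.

The string aaa is in L(M1) but not in L(M2).
So L(M1) ⊄ L(M2).

No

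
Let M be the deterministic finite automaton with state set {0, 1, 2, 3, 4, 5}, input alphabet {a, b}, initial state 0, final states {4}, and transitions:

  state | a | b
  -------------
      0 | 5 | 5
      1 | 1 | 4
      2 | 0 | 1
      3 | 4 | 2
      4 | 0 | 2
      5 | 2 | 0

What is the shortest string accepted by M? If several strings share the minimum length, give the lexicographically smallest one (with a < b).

aabb

A breadth-first search from 0 reaches an accepting state first via the path 0 → 5 → 2 → 1 → 4 on input aabb.
No string of length < 4 is accepted (BFS exhausts all shorter strings without reaching an accepting state), and aabb is the lexicographically least accepting string of length 4.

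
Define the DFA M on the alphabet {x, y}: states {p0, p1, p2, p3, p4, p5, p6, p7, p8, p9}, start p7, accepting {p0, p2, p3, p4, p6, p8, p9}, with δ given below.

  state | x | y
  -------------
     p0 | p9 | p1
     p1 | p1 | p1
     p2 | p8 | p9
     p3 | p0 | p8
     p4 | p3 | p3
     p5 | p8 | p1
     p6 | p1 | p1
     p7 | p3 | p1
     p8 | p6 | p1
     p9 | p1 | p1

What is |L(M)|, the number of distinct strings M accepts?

5

The useful subgraph on states {p0, p3, p6, p7, p8, p9} is acyclic, so L(M) is finite; the longest accepting path visits 4 useful states, giving maximum string length 3.
Counting accepting paths from p7 by length: 1 of length 1, 2 of length 2, 2 of length 3. Total 5.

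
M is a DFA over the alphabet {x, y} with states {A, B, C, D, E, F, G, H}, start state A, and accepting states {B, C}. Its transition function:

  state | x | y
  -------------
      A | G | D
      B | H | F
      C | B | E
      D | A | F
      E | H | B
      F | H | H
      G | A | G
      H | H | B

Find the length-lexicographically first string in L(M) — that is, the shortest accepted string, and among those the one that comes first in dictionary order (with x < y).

yyxy

A breadth-first search from A reaches an accepting state first via the path A → D → F → H → B on input yyxy.
No string of length < 4 is accepted (BFS exhausts all shorter strings without reaching an accepting state), and yyxy is the lexicographically least accepting string of length 4.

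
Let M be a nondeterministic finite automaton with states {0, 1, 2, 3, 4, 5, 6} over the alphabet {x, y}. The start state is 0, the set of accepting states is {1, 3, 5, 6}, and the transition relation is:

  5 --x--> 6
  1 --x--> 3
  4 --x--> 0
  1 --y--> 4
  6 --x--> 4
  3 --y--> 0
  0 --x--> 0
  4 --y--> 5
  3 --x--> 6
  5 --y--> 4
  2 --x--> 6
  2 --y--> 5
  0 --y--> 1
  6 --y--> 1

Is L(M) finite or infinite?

State 0 is reachable from the start and can reach an accepting state, and it lies on the cycle 0 → 0.
Traversing that cycle any number of times yields accepted strings of unbounded length, so the language is infinite.

infinite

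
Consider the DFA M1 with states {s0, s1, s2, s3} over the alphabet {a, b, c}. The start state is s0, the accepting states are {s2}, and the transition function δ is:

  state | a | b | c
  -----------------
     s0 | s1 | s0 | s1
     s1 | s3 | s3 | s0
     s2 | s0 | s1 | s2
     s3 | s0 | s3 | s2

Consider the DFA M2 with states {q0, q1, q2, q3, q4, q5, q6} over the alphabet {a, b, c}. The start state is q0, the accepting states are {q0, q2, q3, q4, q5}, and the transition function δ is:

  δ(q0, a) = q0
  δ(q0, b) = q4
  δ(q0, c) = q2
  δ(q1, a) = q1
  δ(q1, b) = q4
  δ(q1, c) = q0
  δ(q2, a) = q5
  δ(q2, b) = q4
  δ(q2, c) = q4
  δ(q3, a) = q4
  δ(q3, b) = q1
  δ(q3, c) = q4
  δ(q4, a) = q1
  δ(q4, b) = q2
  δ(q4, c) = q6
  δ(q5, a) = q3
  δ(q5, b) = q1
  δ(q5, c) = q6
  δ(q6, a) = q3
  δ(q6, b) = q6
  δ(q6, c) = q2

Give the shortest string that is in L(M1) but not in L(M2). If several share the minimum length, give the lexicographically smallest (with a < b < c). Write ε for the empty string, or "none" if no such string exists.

abc

The string abc is accepted by M1 but not by M2.
No shorter string lies in the difference, and abc is the lexicographically first length-3 string in L(M1) \ L(M2).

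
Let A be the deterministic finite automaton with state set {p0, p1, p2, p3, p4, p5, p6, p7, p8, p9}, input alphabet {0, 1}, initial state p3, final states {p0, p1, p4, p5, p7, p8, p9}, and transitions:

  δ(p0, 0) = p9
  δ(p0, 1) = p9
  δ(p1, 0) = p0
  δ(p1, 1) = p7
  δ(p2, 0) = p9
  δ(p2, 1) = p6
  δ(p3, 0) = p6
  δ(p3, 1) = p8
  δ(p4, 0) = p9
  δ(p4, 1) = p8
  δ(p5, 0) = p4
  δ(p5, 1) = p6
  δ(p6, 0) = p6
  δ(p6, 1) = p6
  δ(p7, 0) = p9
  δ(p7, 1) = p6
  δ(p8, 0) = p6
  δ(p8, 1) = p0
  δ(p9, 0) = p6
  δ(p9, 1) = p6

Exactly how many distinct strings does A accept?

The useful subgraph on states {p0, p3, p8, p9} is acyclic, so L(A) is finite; the longest accepting path visits 4 useful states, giving maximum string length 3.
Counting accepting paths from p3 by length: 1 of length 1, 1 of length 2, 2 of length 3. Total 4.

4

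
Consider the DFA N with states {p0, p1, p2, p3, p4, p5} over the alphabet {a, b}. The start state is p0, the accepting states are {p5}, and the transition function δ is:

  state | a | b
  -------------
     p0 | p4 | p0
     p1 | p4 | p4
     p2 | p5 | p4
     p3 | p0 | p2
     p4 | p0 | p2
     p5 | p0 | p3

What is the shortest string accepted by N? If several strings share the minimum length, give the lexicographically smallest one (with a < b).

A breadth-first search from p0 reaches an accepting state first via the path p0 → p4 → p2 → p5 on input aba.
No string of length < 3 is accepted (BFS exhausts all shorter strings without reaching an accepting state), and aba is the lexicographically least accepting string of length 3.

aba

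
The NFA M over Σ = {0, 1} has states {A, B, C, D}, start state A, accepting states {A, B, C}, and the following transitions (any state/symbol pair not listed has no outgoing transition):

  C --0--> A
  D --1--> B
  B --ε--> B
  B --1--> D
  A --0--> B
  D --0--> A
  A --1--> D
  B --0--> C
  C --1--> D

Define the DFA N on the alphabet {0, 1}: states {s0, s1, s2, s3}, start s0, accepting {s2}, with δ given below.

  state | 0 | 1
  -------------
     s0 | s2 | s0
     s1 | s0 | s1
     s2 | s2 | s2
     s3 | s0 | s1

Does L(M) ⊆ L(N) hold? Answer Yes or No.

No

The empty string ε is in L(M) but not in L(N).
So L(M) ⊄ L(N).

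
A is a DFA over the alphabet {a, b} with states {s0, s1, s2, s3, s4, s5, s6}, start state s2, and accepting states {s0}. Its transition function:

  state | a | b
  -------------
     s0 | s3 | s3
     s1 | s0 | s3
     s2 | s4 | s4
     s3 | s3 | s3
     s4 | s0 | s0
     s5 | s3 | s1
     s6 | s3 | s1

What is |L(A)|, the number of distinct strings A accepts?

4

The useful subgraph on states {s0, s2, s4} is acyclic, so L(A) is finite; the longest accepting path visits 3 useful states, giving maximum string length 2.
Counting accepting paths from s2 by length: 4 of length 2. Total 4.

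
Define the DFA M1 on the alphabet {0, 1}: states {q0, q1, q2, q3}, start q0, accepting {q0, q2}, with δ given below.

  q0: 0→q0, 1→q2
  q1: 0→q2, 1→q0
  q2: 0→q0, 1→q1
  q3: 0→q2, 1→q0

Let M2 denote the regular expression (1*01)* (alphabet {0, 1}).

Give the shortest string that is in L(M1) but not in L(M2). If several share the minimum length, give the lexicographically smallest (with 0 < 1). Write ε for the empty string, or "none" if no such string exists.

The string 0 is accepted by M1 but not by M2.
No shorter string lies in the difference, and 0 is the lexicographically first length-1 string in L(M1) \ L(M2).

0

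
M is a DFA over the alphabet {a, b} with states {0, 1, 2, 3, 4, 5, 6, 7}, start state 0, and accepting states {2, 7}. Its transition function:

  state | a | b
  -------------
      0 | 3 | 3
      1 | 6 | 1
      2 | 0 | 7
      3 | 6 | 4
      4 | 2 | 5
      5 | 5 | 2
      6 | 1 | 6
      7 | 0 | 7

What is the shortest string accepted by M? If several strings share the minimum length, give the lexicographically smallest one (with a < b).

A breadth-first search from 0 reaches an accepting state first via the path 0 → 3 → 4 → 2 on input aba.
No string of length < 3 is accepted (BFS exhausts all shorter strings without reaching an accepting state), and aba is the lexicographically least accepting string of length 3.

aba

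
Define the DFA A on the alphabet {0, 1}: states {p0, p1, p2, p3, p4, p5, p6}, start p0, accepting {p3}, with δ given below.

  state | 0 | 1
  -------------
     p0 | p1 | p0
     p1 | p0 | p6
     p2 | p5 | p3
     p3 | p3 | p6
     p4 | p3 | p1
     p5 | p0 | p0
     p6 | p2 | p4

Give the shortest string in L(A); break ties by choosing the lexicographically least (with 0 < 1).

A breadth-first search from p0 reaches an accepting state first via the path p0 → p1 → p6 → p2 → p3 on input 0101.
No string of length < 4 is accepted (BFS exhausts all shorter strings without reaching an accepting state), and 0101 is the lexicographically least accepting string of length 4.

0101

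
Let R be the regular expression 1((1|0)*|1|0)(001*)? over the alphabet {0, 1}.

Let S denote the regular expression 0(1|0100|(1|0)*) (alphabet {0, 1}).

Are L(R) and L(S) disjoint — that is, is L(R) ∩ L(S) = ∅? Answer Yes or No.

Yes

Converting the expression R to a DFA (subset construction, then merging equivalent states) gives the minimal DFA with states {r0, r1, r2}, start state r0, accepting states {r2} and transitions r0: 0→r1, 1→r2; r1: 0→r1, 1→r1; r2: 0→r2, 1→r2.
Converting the expression S to a DFA (subset construction, then merging equivalent states) gives the minimal DFA with states {s0, s1, s2}, start state s0, accepting states {s1} and transitions s0: 0→s1, 1→s2; s1: 0→s1, 1→s1; s2: 0→s2, 1→s2.
Exploring the product automaton R × S from the start pair (r0, s0), following both machines on each input symbol, reaches 3 state pairs: (r0, s0), (r1, s1), (r2, s2).
R accepts in {r2} and S accepts in {s1}; no reachable pair has both components accepting, so no string drives both machines to acceptance simultaneously and L(R) ∩ L(S) = ∅.
So no string is accepted by both, and the intersection is empty.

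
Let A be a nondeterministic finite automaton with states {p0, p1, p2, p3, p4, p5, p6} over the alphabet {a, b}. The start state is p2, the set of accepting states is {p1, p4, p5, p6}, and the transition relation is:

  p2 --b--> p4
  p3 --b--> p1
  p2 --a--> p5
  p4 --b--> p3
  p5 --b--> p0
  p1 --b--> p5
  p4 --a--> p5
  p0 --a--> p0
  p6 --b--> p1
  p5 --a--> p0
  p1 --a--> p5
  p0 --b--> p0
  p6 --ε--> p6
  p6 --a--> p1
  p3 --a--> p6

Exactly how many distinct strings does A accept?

13

The useful subgraph on states {p1, p2, p3, p4, p5, p6} is acyclic, so L(A) is finite; the longest accepting path visits 6 useful states, giving maximum string length 5.
Counting accepting paths from p2 by length: 2 of length 1, 1 of length 2, 2 of length 3, 4 of length 4, 4 of length 5. Total 13.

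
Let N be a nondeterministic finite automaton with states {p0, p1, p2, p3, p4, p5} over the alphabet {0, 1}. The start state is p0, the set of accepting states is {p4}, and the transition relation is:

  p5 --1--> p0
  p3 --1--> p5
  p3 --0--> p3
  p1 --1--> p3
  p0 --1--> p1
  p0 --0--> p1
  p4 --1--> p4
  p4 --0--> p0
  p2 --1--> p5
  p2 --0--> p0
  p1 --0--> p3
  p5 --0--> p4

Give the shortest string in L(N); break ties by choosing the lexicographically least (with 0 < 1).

0010

A breadth-first search from p0 reaches an accepting state first via the path p0 → p1 → p3 → p5 → p4 on input 0010.
No string of length < 4 is accepted (BFS exhausts all shorter strings without reaching an accepting state), and 0010 is the lexicographically least accepting string of length 4.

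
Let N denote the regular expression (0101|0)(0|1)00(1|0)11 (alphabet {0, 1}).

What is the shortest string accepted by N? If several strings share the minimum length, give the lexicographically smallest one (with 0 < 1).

By inspection of the expression, no string of length less than 7 matches, and 0000011 is the lexicographically first match of length 7.

0000011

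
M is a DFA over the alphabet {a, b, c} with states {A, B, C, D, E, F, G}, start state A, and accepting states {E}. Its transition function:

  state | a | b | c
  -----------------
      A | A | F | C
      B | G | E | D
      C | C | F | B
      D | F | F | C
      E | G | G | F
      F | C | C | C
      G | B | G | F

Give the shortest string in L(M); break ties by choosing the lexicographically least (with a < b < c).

ccb

A breadth-first search from A reaches an accepting state first via the path A → C → B → E on input ccb.
No string of length < 3 is accepted (BFS exhausts all shorter strings without reaching an accepting state), and ccb is the lexicographically least accepting string of length 3.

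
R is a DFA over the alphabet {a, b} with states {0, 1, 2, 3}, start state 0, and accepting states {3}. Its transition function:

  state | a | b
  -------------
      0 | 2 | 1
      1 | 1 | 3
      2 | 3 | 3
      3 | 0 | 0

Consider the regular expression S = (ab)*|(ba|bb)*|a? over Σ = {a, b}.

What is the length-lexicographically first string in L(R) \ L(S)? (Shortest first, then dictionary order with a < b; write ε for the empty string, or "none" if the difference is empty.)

aa

The string aa is accepted by R but not by S.
No shorter string lies in the difference, and aa is the lexicographically first length-2 string in L(R) \ L(S).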